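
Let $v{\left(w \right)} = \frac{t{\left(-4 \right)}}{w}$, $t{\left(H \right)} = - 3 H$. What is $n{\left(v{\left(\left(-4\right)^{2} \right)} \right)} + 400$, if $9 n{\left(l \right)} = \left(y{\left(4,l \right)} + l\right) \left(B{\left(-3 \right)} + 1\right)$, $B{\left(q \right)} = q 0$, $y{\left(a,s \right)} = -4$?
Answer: $\frac{14387}{36} \approx 399.64$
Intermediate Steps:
$B{\left(q \right)} = 0$
$v{\left(w \right)} = \frac{12}{w}$ ($v{\left(w \right)} = \frac{\left(-3\right) \left(-4\right)}{w} = \frac{12}{w}$)
$n{\left(l \right)} = - \frac{4}{9} + \frac{l}{9}$ ($n{\left(l \right)} = \frac{\left(-4 + l\right) \left(0 + 1\right)}{9} = \frac{\left(-4 + l\right) 1}{9} = \frac{-4 + l}{9} = - \frac{4}{9} + \frac{l}{9}$)
$n{\left(v{\left(\left(-4\right)^{2} \right)} \right)} + 400 = \left(- \frac{4}{9} + \frac{12 \frac{1}{\left(-4\right)^{2}}}{9}\right) + 400 = \left(- \frac{4}{9} + \frac{12 \cdot \frac{1}{16}}{9}\right) + 400 = \left(- \frac{4}{9} + \frac{1}{9} \cdot \frac{3}{4}\right) + 400 = \left(- \frac{4}{9} + \frac{1}{12}\right) + 400 = - \frac{13}{36} + 400 = \frac{14387}{36}$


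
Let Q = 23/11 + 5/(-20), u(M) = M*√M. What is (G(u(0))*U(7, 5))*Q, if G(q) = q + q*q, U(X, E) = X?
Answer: 0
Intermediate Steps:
u(M) = M^(3/2)
G(q) = q + q²
Q = 81/44 (Q = 23*(1/11) + 5*(-1/20) = 23/11 - ¼ = 81/44 ≈ 1.8409)
(G(u(0))*U(7, 5))*Q = ((0^(3/2)*(1 + 0^(3/2)))*7)*(81/44) = ((0*(1 + 0))*7)*(81/44) = ((0*1)*7)*(81/44) = (0*7)*(81/44) = 0*(81/44) = 0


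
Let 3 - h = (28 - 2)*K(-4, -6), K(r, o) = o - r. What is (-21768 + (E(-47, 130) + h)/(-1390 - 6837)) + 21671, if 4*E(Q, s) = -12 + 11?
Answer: -3192295/32908 ≈ -97.007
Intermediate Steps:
h = 55 (h = 3 - (28 - 2)*(-6 - 1*(-4)) = 3 - 26*(-6 + 4) = 3 - 26*(-2) = 3 - 1*(-52) = 3 + 52 = 55)
E(Q, s) = -1/4 (E(Q, s) = (-12 + 11)/4 = (1/4)*(-1) = -1/4)
(-21768 + (E(-47, 130) + h)/(-1390 - 6837)) + 21671 = (-21768 + (-1/4 + 55)/(-1390 - 6837)) + 21671 = (-21768 + (219/4)/(-8227)) + 21671 = (-21768 + (219/4)*(-1/8227)) + 21671 = (-21768 - 219/32908) + 21671 = -716341563/32908 + 21671 = -3192295/32908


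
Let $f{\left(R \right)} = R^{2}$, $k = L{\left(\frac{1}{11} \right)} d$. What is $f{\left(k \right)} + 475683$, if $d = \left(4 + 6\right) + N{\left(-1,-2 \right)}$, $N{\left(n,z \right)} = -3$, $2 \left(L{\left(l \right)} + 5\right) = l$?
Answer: $\frac{230812741}{484} \approx 4.7689 \cdot 10^{5}$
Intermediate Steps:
$L{\left(l \right)} = -5 + \frac{l}{2}$
$d = 7$ ($d = \left(4 + 6\right) - 3 = 10 - 3 = 7$)
$k = - \frac{763}{22}$ ($k = \left(-5 + \frac{1}{2 \cdot 11}\right) 7 = \left(-5 + \frac{1}{2} \cdot \frac{1}{11}\right) 7 = \left(-5 + \frac{1}{22}\right) 7 = \left(- \frac{109}{22}\right) 7 = - \frac{763}{22} \approx -34.682$)
$f{\left(k \right)} + 475683 = \left(- \frac{763}{22}\right)^{2} + 475683 = \frac{582169}{484} + 475683 = \frac{230812741}{484}$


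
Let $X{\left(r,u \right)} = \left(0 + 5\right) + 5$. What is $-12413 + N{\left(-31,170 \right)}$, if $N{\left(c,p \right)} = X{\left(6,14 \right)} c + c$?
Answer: $-12754$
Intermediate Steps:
$X{\left(r,u \right)} = 10$ ($X{\left(r,u \right)} = 5 + 5 = 10$)
$N{\left(c,p \right)} = 11 c$ ($N{\left(c,p \right)} = 10 c + c = 11 c$)
$-12413 + N{\left(-31,170 \right)} = -12413 + 11 \left(-31\right) = -12413 - 341 = -12754$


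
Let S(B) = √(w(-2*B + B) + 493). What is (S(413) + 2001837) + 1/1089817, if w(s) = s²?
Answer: 2181635993830/1089817 + √171062 ≈ 2.0023e+6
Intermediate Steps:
S(B) = √(493 + B²) (S(B) = √((-2*B + B)² + 493) = √((-B)² + 493) = √(B² + 493) = √(493 + B²))
(S(413) + 2001837) + 1/1089817 = (√(493 + 413²) + 2001837) + 1/1089817 = (√(493 + 170569) + 2001837) + 1/1089817 = (√171062 + 2001837) + 1/1089817 = (2001837 + √171062) + 1/1089817 = 2181635993830/1089817 + √171062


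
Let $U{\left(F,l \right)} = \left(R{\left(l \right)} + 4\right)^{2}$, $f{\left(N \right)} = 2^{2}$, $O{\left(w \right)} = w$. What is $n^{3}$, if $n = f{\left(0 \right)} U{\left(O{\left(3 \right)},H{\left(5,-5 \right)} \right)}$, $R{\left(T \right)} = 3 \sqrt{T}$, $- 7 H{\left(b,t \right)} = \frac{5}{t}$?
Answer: $\frac{207051328}{343} + \frac{73658880 \sqrt{7}}{343} \approx 1.1718 \cdot 10^{6}$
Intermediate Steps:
$H{\left(b,t \right)} = - \frac{5}{7 t}$ ($H{\left(b,t \right)} = - \frac{5 \frac{1}{t}}{7} = - \frac{5}{7 t}$)
$f{\left(N \right)} = 4$
$U{\left(F,l \right)} = \left(4 + 3 \sqrt{l}\right)^{2}$ ($U{\left(F,l \right)} = \left(3 \sqrt{l} + 4\right)^{2} = \left(4 + 3 \sqrt{l}\right)^{2}$)
$n = 4 \left(4 + \frac{3 \sqrt{7}}{7}\right)^{2}$ ($n = 4 \left(4 + 3 \sqrt{- \frac{5}{7 \left(-5\right)}}\right)^{2} = 4 \left(4 + 3 \sqrt{\left(- \frac{5}{7}\right) \left(- \frac{1}{5}\right)}\right)^{2} = 4 \left(4 + \frac{3}{\sqrt{7}}\right)^{2} = 4 \left(4 + 3 \frac{\sqrt{7}}{7}\right)^{2} = 4 \left(4 + \frac{3 \sqrt{7}}{7}\right)^{2} \approx 105.43$)
$n^{3} = \left(\frac{484}{7} + \frac{96 \sqrt{7}}{7}\right)^{3}$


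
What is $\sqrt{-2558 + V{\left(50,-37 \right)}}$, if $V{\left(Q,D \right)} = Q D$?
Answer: $2 i \sqrt{1102} \approx 66.393 i$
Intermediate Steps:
$V{\left(Q,D \right)} = D Q$
$\sqrt{-2558 + V{\left(50,-37 \right)}} = \sqrt{-2558 - 1850} = \sqrt{-4408} = 2 i \sqrt{1102}$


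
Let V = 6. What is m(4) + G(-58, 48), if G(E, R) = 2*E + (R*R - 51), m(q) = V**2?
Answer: 2173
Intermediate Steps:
m(q) = 36 (m(q) = 6**2 = 36)
G(E, R) = -51 + R**2 + 2*E (G(E, R) = 2*E + (R**2 - 51) = 2*E + (-51 + R**2) = -51 + R**2 + 2*E)
m(4) + G(-58, 48) = 36 + (-51 + 48**2 + 2*(-58)) = 36 + (-51 + 2304 - 116) = 36 + 2137 = 2173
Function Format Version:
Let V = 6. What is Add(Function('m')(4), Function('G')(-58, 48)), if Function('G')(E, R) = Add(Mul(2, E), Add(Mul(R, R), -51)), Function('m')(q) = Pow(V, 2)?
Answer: 2173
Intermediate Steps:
Function('m')(q) = 36 (Function('m')(q) = Pow(6, 2) = 36)
Function('G')(E, R) = Add(-51, Pow(R, 2), Mul(2, E)) (Function('G')(E, R) = Add(Mul(2, E), Add(Pow(R, 2), -51)) = Add(Mul(2, E), Add(-51, Pow(R, 2))) = Add(-51, Pow(R, 2), Mul(2, E)))
Add(Function('m')(4), Function('G')(-58, 48)) = Add(36, Add(-51, Pow(48, 2), Mul(2, -58))) = Add(36, Add(-51, 2304, -116)) = Add(36, 2137) = 2173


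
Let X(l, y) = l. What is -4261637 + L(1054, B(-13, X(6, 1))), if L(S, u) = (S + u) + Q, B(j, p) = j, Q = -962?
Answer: -4261558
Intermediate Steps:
L(S, u) = -962 + S + u (L(S, u) = (S + u) - 962 = -962 + S + u)
-4261637 + L(1054, B(-13, X(6, 1))) = -4261637 + (-962 + 1054 - 13) = -4261637 + 79 = -4261558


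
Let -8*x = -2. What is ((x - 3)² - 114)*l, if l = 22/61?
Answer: -18733/488 ≈ -38.387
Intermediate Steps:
x = ¼ (x = -⅛*(-2) = ¼ ≈ 0.25000)
l = 22/61 (l = 22*(1/61) = 22/61 ≈ 0.36066)
((x - 3)² - 114)*l = ((¼ - 3)² - 114)*(22/61) = ((-11/4)² - 114)*(22/61) = (121/16 - 114)*(22/61) = -1703/16*22/61 = -18733/488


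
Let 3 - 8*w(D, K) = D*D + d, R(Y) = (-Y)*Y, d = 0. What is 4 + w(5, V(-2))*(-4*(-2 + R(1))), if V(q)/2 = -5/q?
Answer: -29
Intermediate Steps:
R(Y) = -Y**2
V(q) = -10/q (V(q) = 2*(-5/q) = -10/q)
w(D, K) = 3/8 - D**2/8 (w(D, K) = 3/8 - (D*D + 0)/8 = 3/8 - (D**2 + 0)/8 = 3/8 - D**2/8)
4 + w(5, V(-2))*(-4*(-2 + R(1))) = 4 + (3/8 - 1/8*5**2)*(-4*(-2 - 1*1**2)) = 4 + (3/8 - 1/8*25)*(-4*(-2 - 1*1)) = 4 + (3/8 - 25/8)*(-4*(-2 - 1)) = 4 - (-11)*(-3) = 4 - 11/4*12 = 4 - 33 = -29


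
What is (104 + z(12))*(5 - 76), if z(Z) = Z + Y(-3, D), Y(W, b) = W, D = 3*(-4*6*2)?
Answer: -8023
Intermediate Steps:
D = -144 (D = 3*(-24*2) = 3*(-48) = -144)
z(Z) = -3 + Z (z(Z) = Z - 3 = -3 + Z)
(104 + z(12))*(5 - 76) = (104 + (-3 + 12))*(5 - 76) = (104 + 9)*(-71) = 113*(-71) = -8023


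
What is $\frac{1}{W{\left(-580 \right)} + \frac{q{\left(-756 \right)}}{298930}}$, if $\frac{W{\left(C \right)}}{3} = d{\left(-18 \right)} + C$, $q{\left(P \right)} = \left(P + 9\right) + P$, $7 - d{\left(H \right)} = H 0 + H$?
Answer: $- \frac{1790}{2980359} \approx -0.0006006$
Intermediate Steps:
$d{\left(H \right)} = 7 - H$ ($d{\left(H \right)} = 7 - \left(H 0 + H\right) = 7 - \left(0 + H\right) = 7 - H$)
$q{\left(P \right)} = 9 + 2 P$ ($q{\left(P \right)} = \left(9 + P\right) + P = 9 + 2 P$)
$W{\left(C \right)} = 75 + 3 C$ ($W{\left(C \right)} = 3 \left(\left(7 - -18\right) + C\right) = 3 \left(\left(7 + 18\right) + C\right) = 3 \left(25 + C\right) = 75 + 3 C$)
$\frac{1}{W{\left(-580 \right)} + \frac{q{\left(-756 \right)}}{298930}} = \frac{1}{\left(75 + 3 \left(-580\right)\right) + \frac{9 + 2 \left(-756\right)}{298930}} = \frac{1}{\left(75 - 1740\right) + \left(9 - 1512\right) \frac{1}{298930}} = \frac{1}{-1665 - \frac{9}{1790}} = \frac{1}{- \frac{2980359}{1790}} = - \frac{1790}{2980359}$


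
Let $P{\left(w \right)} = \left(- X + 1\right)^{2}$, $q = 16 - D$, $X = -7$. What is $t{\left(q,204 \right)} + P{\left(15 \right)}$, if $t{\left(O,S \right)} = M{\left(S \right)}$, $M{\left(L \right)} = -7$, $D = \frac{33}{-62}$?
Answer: $57$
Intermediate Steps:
$D = - \frac{33}{62}$ ($D = 33 \left(- \frac{1}{62}\right) = - \frac{33}{62} \approx -0.53226$)
$q = \frac{1025}{62}$ ($q = 16 - - \frac{33}{62} = 16 + \frac{33}{62} = \frac{1025}{62} \approx 16.532$)
$P{\left(w \right)} = 64$ ($P{\left(w \right)} = \left(\left(-1\right) \left(-7\right) + 1\right)^{2} = \left(7 + 1\right)^{2} = 8^{2} = 64$)
$t{\left(O,S \right)} = -7$
$t{\left(q,204 \right)} + P{\left(15 \right)} = -7 + 64 = 57$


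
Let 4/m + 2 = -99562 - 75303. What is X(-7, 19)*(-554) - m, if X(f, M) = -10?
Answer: 968763184/174867 ≈ 5540.0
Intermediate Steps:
m = -4/174867 (m = 4/(-2 + (-99562 - 75303)) = 4/(-2 - 174865) = 4/(-174867) = 4*(-1/174867) = -4/174867 ≈ -2.2875e-5)
X(-7, 19)*(-554) - m = -10*(-554) - 1*(-4/174867) = 5540 + 4/174867 = 968763184/174867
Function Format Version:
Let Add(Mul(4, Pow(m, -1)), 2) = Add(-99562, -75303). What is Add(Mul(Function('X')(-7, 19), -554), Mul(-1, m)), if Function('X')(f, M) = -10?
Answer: Rational(968763184, 174867) ≈ 5540.0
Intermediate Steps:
m = Rational(-4, 174867) (m = Mul(4, Pow(Add(-2, Add(-99562, -75303)), -1)) = Mul(4, Pow(Add(-2, -174865), -1)) = Mul(4, Pow(-174867, -1)) = Mul(4, Rational(-1, 174867)) = Rational(-4, 174867) ≈ -2.2875e-5)
Add(Mul(Function('X')(-7, 19), -554), Mul(-1, m)) = Add(Mul(-10, -554), Mul(-1, Rational(-4, 174867))) = Add(5540, Rational(4, 174867)) = Rational(968763184, 174867)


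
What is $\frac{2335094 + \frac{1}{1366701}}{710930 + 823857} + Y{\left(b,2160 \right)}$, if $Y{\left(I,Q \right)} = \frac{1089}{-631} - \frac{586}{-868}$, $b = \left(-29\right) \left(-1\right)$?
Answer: $\frac{38628947924182127}{82062108760970814} \approx 0.47073$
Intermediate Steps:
$b = 29$
$Y{\left(I,Q \right)} = - \frac{287743}{273854}$ ($Y{\left(I,Q \right)} = 1089 \left(- \frac{1}{631}\right) - - \frac{293}{434} = - \frac{1089}{631} + \frac{293}{434} = - \frac{287743}{273854}$)
$\frac{2335094 + \frac{1}{1366701}}{710930 + 823857} + Y{\left(b,2160 \right)} = \frac{2335094 + \frac{1}{1366701}}{710930 + 823857} - \frac{287743}{273854} = \frac{2335094 + \frac{1}{1366701}}{1534787} - \frac{287743}{273854} = \frac{3191375304895}{1366701} \cdot \frac{1}{1534787} - \frac{287743}{273854} = \frac{3191375304895}{2097594927687} - \frac{287743}{273854} = \frac{38628947924182127}{82062108760970814}$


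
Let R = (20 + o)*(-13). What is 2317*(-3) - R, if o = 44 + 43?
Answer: -5560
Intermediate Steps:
o = 87
R = -1391 (R = (20 + 87)*(-13) = 107*(-13) = -1391)
2317*(-3) - R = 2317*(-3) - 1*(-1391) = -6951 + 1391 = -5560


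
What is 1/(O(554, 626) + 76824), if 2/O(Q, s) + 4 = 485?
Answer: 481/36952346 ≈ 1.3017e-5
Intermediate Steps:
O(Q, s) = 2/481 (O(Q, s) = 2/(-4 + 485) = 2/481)
1/(O(554, 626) + 76824) = 1/(2/481 + 76824) = 1/(36952346/481) = 481/36952346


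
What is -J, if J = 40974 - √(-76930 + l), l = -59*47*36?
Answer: -40974 + I*√176758 ≈ -40974.0 + 420.43*I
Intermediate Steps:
l = -99828 (l = -2773*36 = -99828)
J = 40974 - I*√176758 (J = 40974 - √(-76930 - 99828) = 40974 - √(-176758) = 40974 - I*√176758 ≈ 40974.0 - 420.43*I)
-J = -(40974 - I*√176758) = -40974 + I*√176758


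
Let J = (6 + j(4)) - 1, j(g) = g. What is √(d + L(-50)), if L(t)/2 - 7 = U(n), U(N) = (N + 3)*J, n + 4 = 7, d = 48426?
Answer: 2*√12137 ≈ 220.34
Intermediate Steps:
n = 3 (n = -4 + 7 = 3)
J = 9 (J = (6 + 4) - 1 = 10 - 1 = 9)
U(N) = 27 + 9*N (U(N) = (N + 3)*9 = (3 + N)*9 = 27 + 9*N)
L(t) = 122 (L(t) = 14 + 2*(27 + 9*3) = 14 + 2*(27 + 27) = 14 + 2*54 = 14 + 108 = 122)
√(d + L(-50)) = √(48426 + 122) = √48548 = 2*√12137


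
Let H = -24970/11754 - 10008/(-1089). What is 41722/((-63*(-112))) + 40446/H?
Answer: 101576582014175/17726573592 ≈ 5730.2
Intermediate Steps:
H = 5024539/711117 (H = -24970*1/11754 - 10008*(-1/1089) = -12485/5877 + 1112/121 = 5024539/711117 ≈ 7.0657)
41722/((-63*(-112))) + 40446/H = 41722/((-63*(-112))) + 40446/(5024539/711117) = 41722/7056 + 40446*(711117/5024539) = 41722*(1/7056) + 28761838182/5024539 = 20861/3528 + 28761838182/5024539 = 101576582014175/17726573592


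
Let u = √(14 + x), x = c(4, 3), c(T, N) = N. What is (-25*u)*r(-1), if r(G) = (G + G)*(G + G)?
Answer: -100*√17 ≈ -412.31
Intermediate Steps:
r(G) = 4*G² (r(G) = (2*G)*(2*G) = 4*G²)
x = 3
u = √17 (u = √(14 + 3) = √17 ≈ 4.1231)
(-25*u)*r(-1) = (-25*√17)*(4*(-1)²) = (-25*√17)*(4*1) = -25*√17*4 = -100*√17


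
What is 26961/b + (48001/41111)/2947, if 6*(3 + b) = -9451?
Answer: -19598162369153/1147208333873 ≈ -17.083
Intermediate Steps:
b = -9469/6 (b = -3 + (⅙)*(-9451) = -3 - 9451/6 = -9469/6 ≈ -1578.2)
26961/b + (48001/41111)/2947 = 26961/(-9469/6) + (48001/41111)/2947 = 26961*(-6/9469) + (48001*(1/41111))*(1/2947) = -161766/9469 + (48001/41111)*(1/2947) = -161766/9469 + 48001/121154117 = -19598162369153/1147208333873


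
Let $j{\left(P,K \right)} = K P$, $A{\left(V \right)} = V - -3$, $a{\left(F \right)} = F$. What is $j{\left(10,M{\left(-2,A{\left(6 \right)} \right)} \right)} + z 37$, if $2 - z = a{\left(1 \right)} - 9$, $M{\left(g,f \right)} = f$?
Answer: $460$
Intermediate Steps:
$A{\left(V \right)} = 3 + V$ ($A{\left(V \right)} = V + 3 = 3 + V$)
$z = 10$ ($z = 2 - \left(1 - 9\right) = 2 - -8 = 2 + 8 = 10$)
$j{\left(10,M{\left(-2,A{\left(6 \right)} \right)} \right)} + z 37 = \left(3 + 6\right) 10 + 10 \cdot 37 = 9 \cdot 10 + 370 = 90 + 370 = 460$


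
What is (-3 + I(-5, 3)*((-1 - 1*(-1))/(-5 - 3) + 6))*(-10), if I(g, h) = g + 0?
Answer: 330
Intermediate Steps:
I(g, h) = g
(-3 + I(-5, 3)*((-1 - 1*(-1))/(-5 - 3) + 6))*(-10) = (-3 - 5*((-1 - 1*(-1))/(-5 - 3) + 6))*(-10) = (-3 - 5*((-1 + 1)/(-8) + 6))*(-10) = (-3 - 5*(0*(-1/8) + 6))*(-10) = (-3 - 5*(0 + 6))*(-10) = (-3 - 5*6)*(-10) = (-3 - 30)*(-10) = -33*(-10) = 330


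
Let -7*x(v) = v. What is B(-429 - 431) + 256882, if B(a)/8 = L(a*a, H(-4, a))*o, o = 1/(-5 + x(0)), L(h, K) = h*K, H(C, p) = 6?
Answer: -6843278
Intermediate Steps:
x(v) = -v/7
L(h, K) = K*h
o = -1/5 (o = 1/(-5 - 1/7*0) = 1/(-5 + 0) = 1/(-5) = -1/5 ≈ -0.20000)
B(a) = -48*a**2/5 (B(a) = 8*((6*(a*a))*(-1/5)) = 8*((6*a**2)*(-1/5)) = 8*(-6*a**2/5) = -48*a**2/5)
B(-429 - 431) + 256882 = -48*(-429 - 431)**2/5 + 256882 = -48/5*(-860)**2 + 256882 = -48/5*739600 + 256882 = -7100160 + 256882 = -6843278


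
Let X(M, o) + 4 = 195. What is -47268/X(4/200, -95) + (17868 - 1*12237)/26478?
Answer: -416828861/1685766 ≈ -247.26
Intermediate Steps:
X(M, o) = 191 (X(M, o) = -4 + 195 = 191)
-47268/X(4/200, -95) + (17868 - 1*12237)/26478 = -47268/191 + (17868 - 1*12237)/26478 = -47268*1/191 + (17868 - 12237)*(1/26478) = -47268/191 + 5631*(1/26478) = -47268/191 + 1877/8826 = -416828861/1685766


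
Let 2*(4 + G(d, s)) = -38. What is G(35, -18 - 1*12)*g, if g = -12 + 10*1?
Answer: 46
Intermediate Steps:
G(d, s) = -23 (G(d, s) = -4 + (1/2)*(-38) = -4 - 19 = -23)
g = -2 (g = -12 + 10 = -2)
G(35, -18 - 1*12)*g = -23*(-2) = 46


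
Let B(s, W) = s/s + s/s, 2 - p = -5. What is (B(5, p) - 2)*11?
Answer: 0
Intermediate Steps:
p = 7 (p = 2 - 1*(-5) = 2 + 5 = 7)
B(s, W) = 2 (B(s, W) = 1 + 1 = 2)
(B(5, p) - 2)*11 = (2 - 2)*11 = 0*11 = 0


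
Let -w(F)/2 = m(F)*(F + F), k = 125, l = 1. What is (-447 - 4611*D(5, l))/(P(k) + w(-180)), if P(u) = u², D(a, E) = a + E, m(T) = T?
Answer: 28113/113975 ≈ 0.24666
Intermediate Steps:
D(a, E) = E + a
w(F) = -4*F² (w(F) = -2*F*(F + F) = -2*F*2*F = -4*F²)
(-447 - 4611*D(5, l))/(P(k) + w(-180)) = (-447 - 4611*(1 + 5))/(125² - 4*(-180)²) = (-447 - 4611*6)/(15625 - 4*32400) = (-447 - 27666)/(15625 - 129600) = -28113/(-113975) = -28113*(-1/113975) = 28113/113975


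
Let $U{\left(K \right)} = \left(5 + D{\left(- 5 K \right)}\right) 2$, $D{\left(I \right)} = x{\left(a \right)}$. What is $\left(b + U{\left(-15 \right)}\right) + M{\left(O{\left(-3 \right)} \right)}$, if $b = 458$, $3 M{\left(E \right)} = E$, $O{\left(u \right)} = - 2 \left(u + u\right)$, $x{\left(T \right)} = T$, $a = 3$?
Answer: $478$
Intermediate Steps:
$D{\left(I \right)} = 3$
$O{\left(u \right)} = - 4 u$ ($O{\left(u \right)} = - 2 \cdot 2 u = - 4 u$)
$M{\left(E \right)} = \frac{E}{3}$
$U{\left(K \right)} = 16$ ($U{\left(K \right)} = \left(5 + 3\right) 2 = 8 \cdot 2 = 16$)
$\left(b + U{\left(-15 \right)}\right) + M{\left(O{\left(-3 \right)} \right)} = \left(458 + 16\right) + \frac{\left(-4\right) \left(-3\right)}{3} = 474 + \frac{1}{3} \cdot 12 = 474 + 4 = 478$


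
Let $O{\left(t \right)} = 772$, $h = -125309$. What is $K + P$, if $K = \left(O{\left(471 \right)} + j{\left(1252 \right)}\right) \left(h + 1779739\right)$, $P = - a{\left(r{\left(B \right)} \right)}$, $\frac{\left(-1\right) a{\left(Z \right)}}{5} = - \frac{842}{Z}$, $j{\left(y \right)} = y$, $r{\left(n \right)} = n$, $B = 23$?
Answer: $\frac{77017021150}{23} \approx 3.3486 \cdot 10^{9}$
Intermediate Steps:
$a{\left(Z \right)} = \frac{4210}{Z}$ ($a{\left(Z \right)} = - 5 \left(- \frac{842}{Z}\right) = \frac{4210}{Z}$)
$P = - \frac{4210}{23} \approx -183.04$
$K = 3348566320$ ($K = \left(772 + 1252\right) \left(-125309 + 1779739\right) = 2024 \cdot 1654430 = 3348566320$)
$K + P = 3348566320 - \frac{4210}{23} = \frac{77017021150}{23}$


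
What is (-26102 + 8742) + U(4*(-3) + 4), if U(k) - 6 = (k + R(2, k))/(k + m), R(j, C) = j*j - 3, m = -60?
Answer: -1180065/68 ≈ -17354.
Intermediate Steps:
R(j, C) = -3 + j**2 (R(j, C) = j**2 - 3 = -3 + j**2)
U(k) = 6 + (1 + k)/(-60 + k) (U(k) = 6 + (k + (-3 + 2**2))/(k - 60) = 6 + (k + (-3 + 4))/(-60 + k) = 6 + (k + 1)/(-60 + k) = 6 + (1 + k)/(-60 + k))
(-26102 + 8742) + U(4*(-3) + 4) = (-26102 + 8742) + (-359 + 7*(4*(-3) + 4))/(-60 + (4*(-3) + 4)) = -17360 + (-359 + 7*(-12 + 4))/(-60 + (-12 + 4)) = -17360 + (-359 + 7*(-8))/(-60 - 8) = -17360 + (-359 - 56)/(-68) = -17360 - 1/68*(-415) = -17360 + 415/68 = -1180065/68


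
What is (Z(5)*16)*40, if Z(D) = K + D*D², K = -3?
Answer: 78080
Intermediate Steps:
Z(D) = -3 + D³ (Z(D) = -3 + D*D² = -3 + D³)
(Z(5)*16)*40 = ((-3 + 5³)*16)*40 = ((-3 + 125)*16)*40 = (122*16)*40 = 1952*40 = 78080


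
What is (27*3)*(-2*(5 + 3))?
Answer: -1296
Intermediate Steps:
(27*3)*(-2*(5 + 3)) = 81*(-2*8) = 81*(-16) = -1296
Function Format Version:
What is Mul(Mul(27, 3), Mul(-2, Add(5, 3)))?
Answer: -1296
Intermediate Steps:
Mul(Mul(27, 3), Mul(-2, Add(5, 3))) = Mul(81, Mul(-2, 8)) = Mul(81, -16) = -1296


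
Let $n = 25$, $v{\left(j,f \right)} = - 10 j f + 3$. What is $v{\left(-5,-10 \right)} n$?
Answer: $-12425$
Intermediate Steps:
$v{\left(j,f \right)} = 3 - 10 f j$ ($v{\left(j,f \right)} = - 10 f j + 3 = 3 - 10 f j$)
$v{\left(-5,-10 \right)} n = \left(3 - \left(-100\right) \left(-5\right)\right) 25 = \left(3 - 500\right) 25 = \left(-497\right) 25 = -12425$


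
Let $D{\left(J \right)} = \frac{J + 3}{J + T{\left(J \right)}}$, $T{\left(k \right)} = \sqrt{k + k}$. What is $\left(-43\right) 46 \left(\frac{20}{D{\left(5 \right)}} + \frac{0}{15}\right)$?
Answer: $-24725 - 4945 \sqrt{10} \approx -40362.0$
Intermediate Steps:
$T{\left(k \right)} = \sqrt{2} \sqrt{k}$ ($T{\left(k \right)} = \sqrt{2 k} = \sqrt{2} \sqrt{k}$)
$D{\left(J \right)} = \frac{3 + J}{J + \sqrt{2} \sqrt{J}}$ ($D{\left(J \right)} = \frac{J + 3}{J + \sqrt{2} \sqrt{J}} = \frac{3 + J}{J + \sqrt{2} \sqrt{J}}$)
$\left(-43\right) 46 \left(\frac{20}{D{\left(5 \right)}} + \frac{0}{15}\right) = \left(-43\right) 46 \left(\frac{20}{\frac{1}{5 + \sqrt{2} \sqrt{5}} \left(3 + 5\right)} + \frac{0}{15}\right) = - 1978 \left(\frac{20}{\frac{1}{5 + \sqrt{10}} \cdot 8} + 0 \cdot \frac{1}{15}\right) = - 1978 \left(\frac{20}{8 \frac{1}{5 + \sqrt{10}}} + 0\right) = - 1978 \left(20 \left(\frac{5}{8} + \frac{\sqrt{10}}{8}\right) + 0\right) = - 1978 \left(\left(\frac{25}{2} + \frac{5 \sqrt{10}}{2}\right) + 0\right) = - 1978 \left(\frac{25}{2} + \frac{5 \sqrt{10}}{2}\right) = -24725 - 4945 \sqrt{10}$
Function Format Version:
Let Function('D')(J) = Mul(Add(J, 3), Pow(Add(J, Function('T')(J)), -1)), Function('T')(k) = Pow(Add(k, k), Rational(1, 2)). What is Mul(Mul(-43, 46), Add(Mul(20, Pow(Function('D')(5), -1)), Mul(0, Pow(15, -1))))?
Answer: Add(-24725, Mul(-4945, Pow(10, Rational(1, 2)))) ≈ -40362.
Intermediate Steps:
Function('T')(k) = Mul(Pow(2, Rational(1, 2)), Pow(k, Rational(1, 2))) (Function('T')(k) = Pow(Mul(2, k), Rational(1, 2)) = Mul(Pow(2, Rational(1, 2)), Pow(k, Rational(1, 2))))
Function('D')(J) = Mul(Pow(Add(J, Mul(Pow(2, Rational(1, 2)), Pow(J, Rational(1, 2)))), -1), Add(3, J)) (Function('D')(J) = Mul(Add(J, 3), Pow(Add(J, Mul(Pow(2, Rational(1, 2)), Pow(J, Rational(1, 2)))), -1)) = Mul(Add(3, J), Pow(Add(J, Mul(Pow(2, Rational(1, 2)), Pow(J, Rational(1, 2)))), -1)) = Mul(Pow(Add(J, Mul(Pow(2, Rational(1, 2)), Pow(J, Rational(1, 2)))), -1), Add(3, J)))
Mul(Mul(-43, 46), Add(Mul(20, Pow(Function('D')(5), -1)), Mul(0, Pow(15, -1)))) = Mul(Mul(-43, 46), Add(Mul(20, Pow(Mul(Pow(Add(5, Mul(Pow(2, Rational(1, 2)), Pow(5, Rational(1, 2)))), -1), Add(3, 5)), -1)), Mul(0, Pow(15, -1)))) = Mul(-1978, Add(Mul(20, Pow(Mul(Pow(Add(5, Pow(10, Rational(1, 2))), -1), 8), -1)), Mul(0, Rational(1, 15)))) = Mul(-1978, Add(Mul(20, Pow(Mul(8, Pow(Add(5, Pow(10, Rational(1, 2))), -1)), -1)), 0)) = Mul(-1978, Add(Mul(20, Add(Rational(5, 8), Mul(Rational(1, 8), Pow(10, Rational(1, 2))))), 0)) = Mul(-1978, Add(Add(Rational(25, 2), Mul(Rational(5, 2), Pow(10, Rational(1, 2)))), 0)) = Mul(-1978, Add(Rational(25, 2), Mul(Rational(5, 2), Pow(10, Rational(1, 2))))) = Add(-24725, Mul(-4945, Pow(10, Rational(1, 2))))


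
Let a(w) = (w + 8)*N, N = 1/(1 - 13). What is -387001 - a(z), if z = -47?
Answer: -1548017/4 ≈ -3.8700e+5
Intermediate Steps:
N = -1/12 (N = 1/(-12) = -1/12 ≈ -0.083333)
a(w) = -2/3 - w/12 (a(w) = (w + 8)*(-1/12) = (8 + w)*(-1/12) = -2/3 - w/12)
-387001 - a(z) = -387001 - (-2/3 - 1/12*(-47)) = -387001 - (-2/3 + 47/12) = -387001 - 1*13/4 = -387001 - 13/4 = -1548017/4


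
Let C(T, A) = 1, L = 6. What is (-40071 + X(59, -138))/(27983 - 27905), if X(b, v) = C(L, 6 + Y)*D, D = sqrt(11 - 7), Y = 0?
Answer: -40069/78 ≈ -513.71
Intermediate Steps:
D = 2 (D = sqrt(4) = 2)
X(b, v) = 2 (X(b, v) = 1*2 = 2)
(-40071 + X(59, -138))/(27983 - 27905) = (-40071 + 2)/(27983 - 27905) = -40069/78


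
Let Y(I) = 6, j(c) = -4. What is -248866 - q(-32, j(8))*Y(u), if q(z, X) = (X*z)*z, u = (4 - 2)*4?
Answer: -224290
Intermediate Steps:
u = 8 (u = 2*4 = 8)
q(z, X) = X*z²
-248866 - q(-32, j(8))*Y(u) = -248866 - (-4*(-32)²)*6 = -248866 - (-4*1024)*6 = -248866 - (-4096)*6 = -248866 - 1*(-24576) = -248866 + 24576 = -224290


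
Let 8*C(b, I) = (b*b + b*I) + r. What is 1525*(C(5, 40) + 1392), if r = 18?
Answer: 17352975/8 ≈ 2.1691e+6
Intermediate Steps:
C(b, I) = 9/4 + b²/8 + I*b/8 (C(b, I) = ((b*b + b*I) + 18)/8 = ((b² + I*b) + 18)/8 = (18 + b² + I*b)/8 = 9/4 + b²/8 + I*b/8)
1525*(C(5, 40) + 1392) = 1525*((9/4 + (⅛)*5² + (⅛)*40*5) + 1392) = 1525*((9/4 + (⅛)*25 + 25) + 1392) = 1525*((9/4 + 25/8 + 25) + 1392) = 1525*(243/8 + 1392) = 1525*(11379/8) = 17352975/8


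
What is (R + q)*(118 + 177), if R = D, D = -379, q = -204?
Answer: -171985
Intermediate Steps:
R = -379
(R + q)*(118 + 177) = (-379 - 204)*(118 + 177) = -583*295 = -171985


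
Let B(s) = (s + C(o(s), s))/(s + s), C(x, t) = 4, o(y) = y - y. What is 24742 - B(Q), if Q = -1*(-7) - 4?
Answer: 148445/6 ≈ 24741.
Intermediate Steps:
o(y) = 0
Q = 3 (Q = 7 - 4 = 3)
B(s) = (4 + s)/(2*s) (B(s) = (s + 4)/(s + s) = (4 + s)/((2*s)) = (4 + s)*(1/(2*s)) = (4 + s)/(2*s))
24742 - B(Q) = 24742 - (4 + 3)/(2*3) = 24742 - 7/(2*3) = 24742 - 1*7/6 = 24742 - 7/6 = 148445/6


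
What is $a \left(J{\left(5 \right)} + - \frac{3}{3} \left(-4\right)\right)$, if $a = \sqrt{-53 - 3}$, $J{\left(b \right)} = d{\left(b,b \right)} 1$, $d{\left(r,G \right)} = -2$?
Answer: $4 i \sqrt{14} \approx 14.967 i$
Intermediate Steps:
$J{\left(b \right)} = -2$ ($J{\left(b \right)} = \left(-2\right) 1 = -2$)
$a = 2 i \sqrt{14}$ ($a = \sqrt{-56} = 2 i \sqrt{14} \approx 7.4833 i$)
$a \left(J{\left(5 \right)} + - \frac{3}{3} \left(-4\right)\right) = 2 i \sqrt{14} \left(-2 + - \frac{3}{3} \left(-4\right)\right) = 2 i \sqrt{14} \left(-2 + \left(-3\right) \frac{1}{3} \left(-4\right)\right) = 2 i \sqrt{14} \left(-2 - -4\right) = 2 i \sqrt{14} \left(-2 + 4\right) = 2 i \sqrt{14} \cdot 2 = 4 i \sqrt{14}$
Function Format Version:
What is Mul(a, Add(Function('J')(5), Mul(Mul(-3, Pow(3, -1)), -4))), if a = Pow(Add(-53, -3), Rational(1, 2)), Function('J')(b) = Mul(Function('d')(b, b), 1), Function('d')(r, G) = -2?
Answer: Mul(4, I, Pow(14, Rational(1, 2))) ≈ Mul(14.967, I)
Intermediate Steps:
Function('J')(b) = -2 (Function('J')(b) = Mul(-2, 1) = -2)
a = Mul(2, I, Pow(14, Rational(1, 2))) (a = Pow(-56, Rational(1, 2)) = Mul(2, I, Pow(14, Rational(1, 2))) ≈ Mul(7.4833, I))
Mul(a, Add(Function('J')(5), Mul(Mul(-3, Pow(3, -1)), -4))) = Mul(Mul(2, I, Pow(14, Rational(1, 2))), Add(-2, Mul(Mul(-3, Pow(3, -1)), -4))) = Mul(Mul(2, I, Pow(14, Rational(1, 2))), Add(-2, Mul(Mul(-3, Rational(1, 3)), -4))) = Mul(Mul(2, I, Pow(14, Rational(1, 2))), Add(-2, Mul(-1, -4))) = Mul(Mul(2, I, Pow(14, Rational(1, 2))), Add(-2, 4)) = Mul(Mul(2, I, Pow(14, Rational(1, 2))), 2) = Mul(4, I, Pow(14, Rational(1, 2)))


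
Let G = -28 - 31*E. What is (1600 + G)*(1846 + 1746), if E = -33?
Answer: 9321240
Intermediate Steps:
G = 995 (G = -28 - 31*(-33) = -28 + 1023 = 995)
(1600 + G)*(1846 + 1746) = (1600 + 995)*(1846 + 1746) = 2595*3592 = 9321240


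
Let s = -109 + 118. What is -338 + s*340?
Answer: 2722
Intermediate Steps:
s = 9
-338 + s*340 = -338 + 9*340 = -338 + 3060 = 2722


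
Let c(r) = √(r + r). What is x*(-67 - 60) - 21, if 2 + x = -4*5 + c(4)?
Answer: 2773 - 254*√2 ≈ 2413.8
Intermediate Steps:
c(r) = √2*√r (c(r) = √(2*r) = √2*√r)
x = -22 + 2*√2 (x = -2 + (-4*5 + √2*√4) = -2 + (-20 + √2*2) = -2 + (-20 + 2*√2) = -22 + 2*√2 ≈ -19.172)
x*(-67 - 60) - 21 = (-22 + 2*√2)*(-67 - 60) - 21 = (-22 + 2*√2)*(-127) - 21 = (2794 - 254*√2) - 21 = 2773 - 254*√2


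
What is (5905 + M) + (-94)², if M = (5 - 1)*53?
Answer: 14953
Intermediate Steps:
M = 212 (M = 4*53 = 212)
(5905 + M) + (-94)² = (5905 + 212) + (-94)² = 6117 + 8836 = 14953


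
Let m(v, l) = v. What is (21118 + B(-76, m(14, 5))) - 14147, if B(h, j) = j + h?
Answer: 6909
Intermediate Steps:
B(h, j) = h + j
(21118 + B(-76, m(14, 5))) - 14147 = (21118 + (-76 + 14)) - 14147 = (21118 - 62) - 14147 = 21056 - 14147 = 6909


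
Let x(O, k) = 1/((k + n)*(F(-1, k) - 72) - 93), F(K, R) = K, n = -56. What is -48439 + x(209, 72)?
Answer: -61081580/1261 ≈ -48439.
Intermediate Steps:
x(O, k) = 1/(3995 - 73*k) (x(O, k) = 1/((k - 56)*(-1 - 72) - 93) = 1/((-56 + k)*(-73) - 93) = 1/((4088 - 73*k) - 93) = 1/(3995 - 73*k))
-48439 + x(209, 72) = -48439 + 1/(3995 - 73*72) = -48439 + 1/(3995 - 5256) = -48439 + 1/(-1261) = -48439 - 1/1261 = -61081580/1261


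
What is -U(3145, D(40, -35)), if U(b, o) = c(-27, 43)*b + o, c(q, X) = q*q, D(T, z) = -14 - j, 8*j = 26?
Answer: -9170751/4 ≈ -2.2927e+6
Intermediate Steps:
j = 13/4 (j = (⅛)*26 = 13/4 ≈ 3.2500)
D(T, z) = -69/4 (D(T, z) = -14 - 1*13/4 = -14 - 13/4 = -69/4)
c(q, X) = q²
U(b, o) = o + 729*b (U(b, o) = (-27)²*b + o = 729*b + o = o + 729*b)
-U(3145, D(40, -35)) = -(-69/4 + 729*3145) = -(-69/4 + 2292705) = -1*9170751/4 = -9170751/4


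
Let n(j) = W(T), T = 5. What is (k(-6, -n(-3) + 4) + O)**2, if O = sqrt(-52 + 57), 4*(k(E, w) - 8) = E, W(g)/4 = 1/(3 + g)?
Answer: 189/4 + 13*sqrt(5) ≈ 76.319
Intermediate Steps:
W(g) = 4/(3 + g)
n(j) = 1/2 (n(j) = 4/(3 + 5) = 4/8 = 4*(1/8) = 1/2)
k(E, w) = 8 + E/4
O = sqrt(5) ≈ 2.2361
(k(-6, -n(-3) + 4) + O)**2 = ((8 + (1/4)*(-6)) + sqrt(5))**2 = ((8 - 3/2) + sqrt(5))**2 = (13/2 + sqrt(5))**2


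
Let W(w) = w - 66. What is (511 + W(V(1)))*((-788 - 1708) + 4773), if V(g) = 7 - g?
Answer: 1026927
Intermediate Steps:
W(w) = -66 + w
(511 + W(V(1)))*((-788 - 1708) + 4773) = (511 + (-66 + (7 - 1*1)))*((-788 - 1708) + 4773) = (511 + (-66 + (7 - 1)))*(-2496 + 4773) = (511 + (-66 + 6))*2277 = (511 - 60)*2277 = 451*2277 = 1026927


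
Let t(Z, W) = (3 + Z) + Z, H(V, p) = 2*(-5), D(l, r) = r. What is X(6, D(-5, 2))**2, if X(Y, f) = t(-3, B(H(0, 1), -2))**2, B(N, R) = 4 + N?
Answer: 81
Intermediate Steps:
H(V, p) = -10
t(Z, W) = 3 + 2*Z
X(Y, f) = 9 (X(Y, f) = (3 + 2*(-3))**2 = (3 - 6)**2 = (-3)**2 = 9)
X(6, D(-5, 2))**2 = 9**2 = 81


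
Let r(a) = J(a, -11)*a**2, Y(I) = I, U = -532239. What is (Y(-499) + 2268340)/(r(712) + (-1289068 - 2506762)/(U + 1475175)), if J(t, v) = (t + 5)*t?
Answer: 1069214460588/122014475600413253 ≈ 8.7630e-6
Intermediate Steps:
J(t, v) = t*(5 + t) (J(t, v) = (5 + t)*t = t*(5 + t))
r(a) = a**3*(5 + a) (r(a) = (a*(5 + a))*a**2 = a**3*(5 + a))
(Y(-499) + 2268340)/(r(712) + (-1289068 - 2506762)/(U + 1475175)) = (-499 + 2268340)/(712**3*(5 + 712) + (-1289068 - 2506762)/(-532239 + 1475175)) = 2267841/(360944128*717 - 3795830/942936) = 2267841/(258796939776 - 3795830*1/942936) = 2267841/(258796939776 - 1897915/471468) = 2267841/(122014475600413253/471468) = 2267841*(471468/122014475600413253) = 1069214460588/122014475600413253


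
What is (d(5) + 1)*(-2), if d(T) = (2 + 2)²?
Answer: -34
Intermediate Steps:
d(T) = 16 (d(T) = 4² = 16)
(d(5) + 1)*(-2) = (16 + 1)*(-2) = 17*(-2) = -34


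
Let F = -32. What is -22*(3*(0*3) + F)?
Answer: 704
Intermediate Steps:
-22*(3*(0*3) + F) = -22*(3*(0*3) - 32) = -22*(3*0 - 32) = -22*(0 - 32) = -22*(-32) = 704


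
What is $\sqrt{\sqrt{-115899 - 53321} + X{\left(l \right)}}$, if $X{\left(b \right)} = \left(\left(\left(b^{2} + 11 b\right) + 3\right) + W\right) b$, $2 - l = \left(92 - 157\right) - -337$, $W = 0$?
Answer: $\sqrt{-18881910 + 2 i \sqrt{42305}} \approx 0.05 + 4345.3 i$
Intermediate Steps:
$l = -270$ ($l = 2 - \left(\left(92 - 157\right) - -337\right) = 2 - \left(\left(92 - 157\right) + 337\right) = 2 - \left(-65 + 337\right) = 2 - 272 = -270$)
$X{\left(b \right)} = b \left(3 + b^{2} + 11 b\right)$ ($X{\left(b \right)} = \left(\left(\left(b^{2} + 11 b\right) + 3\right) + 0\right) b = \left(\left(3 + b^{2} + 11 b\right) + 0\right) b = \left(3 + b^{2} + 11 b\right) b = b \left(3 + b^{2} + 11 b\right)$)
$\sqrt{\sqrt{-115899 - 53321} + X{\left(l \right)}} = \sqrt{\sqrt{-115899 - 53321} - 270 \left(3 + \left(-270\right)^{2} + 11 \left(-270\right)\right)} = \sqrt{\sqrt{-169220} - 270 \left(3 + 72900 - 2970\right)} = \sqrt{2 i \sqrt{42305} - 18881910} = \sqrt{-18881910 + 2 i \sqrt{42305}}$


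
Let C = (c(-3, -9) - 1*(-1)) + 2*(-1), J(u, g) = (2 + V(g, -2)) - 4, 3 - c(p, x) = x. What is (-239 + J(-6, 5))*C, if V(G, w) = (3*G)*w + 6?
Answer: -2915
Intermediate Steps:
c(p, x) = 3 - x
V(G, w) = 6 + 3*G*w (V(G, w) = 3*G*w + 6 = 6 + 3*G*w)
J(u, g) = 4 - 6*g (J(u, g) = (2 + (6 + 3*g*(-2))) - 4 = (2 + (6 - 6*g)) - 4 = (8 - 6*g) - 4 = 4 - 6*g)
C = 11 (C = ((3 - 1*(-9)) - 1*(-1)) + 2*(-1) = ((3 + 9) + 1) - 2 = (12 + 1) - 2 = 13 - 2 = 11)
(-239 + J(-6, 5))*C = (-239 + (4 - 6*5))*11 = (-239 + (4 - 30))*11 = (-239 - 26)*11 = -265*11 = -2915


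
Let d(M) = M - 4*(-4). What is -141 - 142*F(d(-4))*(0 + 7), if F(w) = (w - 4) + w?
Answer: -20021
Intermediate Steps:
d(M) = 16 + M (d(M) = M - 1*(-16) = M + 16 = 16 + M)
F(w) = -4 + 2*w (F(w) = (-4 + w) + w = -4 + 2*w)
-141 - 142*F(d(-4))*(0 + 7) = -141 - 142*(-4 + 2*(16 - 4))*(0 + 7) = -141 - 142*(-4 + 2*12)*7 = -141 - 142*(-4 + 24)*7 = -141 - 2840*7 = -141 - 142*140 = -141 - 19880 = -20021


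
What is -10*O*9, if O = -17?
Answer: 1530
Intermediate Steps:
-10*O*9 = -10*(-17)*9 = 170*9 = 1530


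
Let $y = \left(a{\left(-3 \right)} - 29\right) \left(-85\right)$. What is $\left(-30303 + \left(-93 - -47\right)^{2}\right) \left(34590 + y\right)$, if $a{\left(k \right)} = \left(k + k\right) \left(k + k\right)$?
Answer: $-958217065$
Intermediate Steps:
$a{\left(k \right)} = 4 k^{2}$ ($a{\left(k \right)} = 2 k 2 k = 4 k^{2}$)
$y = -595$ ($y = \left(4 \left(-3\right)^{2} - 29\right) \left(-85\right) = \left(4 \cdot 9 - 29\right) \left(-85\right) = \left(36 - 29\right) \left(-85\right) = 7 \left(-85\right) = -595$)
$\left(-30303 + \left(-93 - -47\right)^{2}\right) \left(34590 + y\right) = \left(-30303 + \left(-93 - -47\right)^{2}\right) \left(34590 - 595\right) = \left(-30303 + \left(-93 + 47\right)^{2}\right) 33995 = \left(-30303 + \left(-46\right)^{2}\right) 33995 = \left(-30303 + 2116\right) 33995 = \left(-28187\right) 33995 = -958217065$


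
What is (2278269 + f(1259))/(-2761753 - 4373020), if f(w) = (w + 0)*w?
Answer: -3863350/7134773 ≈ -0.54148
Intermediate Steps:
f(w) = w² (f(w) = w*w = w²)
(2278269 + f(1259))/(-2761753 - 4373020) = (2278269 + 1259²)/(-2761753 - 4373020) = (2278269 + 1585081)/(-7134773) = 3863350*(-1/7134773) = -3863350/7134773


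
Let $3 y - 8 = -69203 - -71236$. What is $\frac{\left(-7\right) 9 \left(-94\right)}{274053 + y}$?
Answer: $\frac{8883}{412100} \approx 0.021555$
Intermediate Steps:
$y = \frac{2041}{3}$ ($y = \frac{8}{3} + \frac{-69203 - -71236}{3} = \frac{8}{3} + \frac{-69203 + 71236}{3} = \frac{8}{3} + \frac{1}{3} \cdot 2033 = \frac{8}{3} + \frac{2033}{3} = \frac{2041}{3} \approx 680.33$)
$\frac{\left(-7\right) 9 \left(-94\right)}{274053 + y} = \frac{\left(-7\right) 9 \left(-94\right)}{274053 + \frac{2041}{3}} = \frac{\left(-63\right) \left(-94\right)}{\frac{824200}{3}} = 5922 \cdot \frac{3}{824200} = \frac{8883}{412100}$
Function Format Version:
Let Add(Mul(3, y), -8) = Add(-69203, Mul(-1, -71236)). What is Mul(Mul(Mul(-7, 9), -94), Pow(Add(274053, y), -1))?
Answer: Rational(8883, 412100) ≈ 0.021555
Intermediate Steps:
y = Rational(2041, 3) (y = Add(Rational(8, 3), Mul(Rational(1, 3), Add(-69203, Mul(-1, -71236)))) = Add(Rational(8, 3), Mul(Rational(1, 3), Add(-69203, 71236))) = Add(Rational(8, 3), Mul(Rational(1, 3), 2033)) = Add(Rational(8, 3), Rational(2033, 3)) = Rational(2041, 3) ≈ 680.33)
Mul(Mul(Mul(-7, 9), -94), Pow(Add(274053, y), -1)) = Mul(Mul(Mul(-7, 9), -94), Pow(Add(274053, Rational(2041, 3)), -1)) = Mul(Mul(-63, -94), Pow(Rational(824200, 3), -1)) = Mul(5922, Rational(3, 824200)) = Rational(8883, 412100)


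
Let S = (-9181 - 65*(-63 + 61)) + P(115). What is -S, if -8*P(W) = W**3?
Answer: 1593283/8 ≈ 1.9916e+5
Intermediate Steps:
P(W) = -W**3/8
S = -1593283/8 (S = (-9181 - 65*(-63 + 61)) - 1/8*115**3 = (-9181 - 65*(-2)) - 1/8*1520875 = (-9181 + 130) - 1520875/8 = -9051 - 1520875/8 = -1593283/8 ≈ -1.9916e+5)
-S = -1*(-1593283/8) = 1593283/8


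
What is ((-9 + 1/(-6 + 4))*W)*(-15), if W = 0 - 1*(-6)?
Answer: 855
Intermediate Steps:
W = 6 (W = 0 + 6 = 6)
((-9 + 1/(-6 + 4))*W)*(-15) = ((-9 + 1/(-6 + 4))*6)*(-15) = ((-9 + 1/(-2))*6)*(-15) = ((-9 - 1/2)*6)*(-15) = -19/2*6*(-15) = -57*(-15) = 855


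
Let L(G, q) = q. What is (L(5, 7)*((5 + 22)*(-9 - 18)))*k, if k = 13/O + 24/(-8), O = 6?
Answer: 8505/2 ≈ 4252.5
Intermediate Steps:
k = -⅚ (k = 13/6 + 24/(-8) = 13*(⅙) + 24*(-⅛) = 13/6 - 3 = -⅚ ≈ -0.83333)
(L(5, 7)*((5 + 22)*(-9 - 18)))*k = (7*((5 + 22)*(-9 - 18)))*(-⅚) = (7*(27*(-27)))*(-⅚) = (7*(-729))*(-⅚) = -5103*(-⅚) = 8505/2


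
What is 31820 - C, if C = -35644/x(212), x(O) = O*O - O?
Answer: 355851971/11183 ≈ 31821.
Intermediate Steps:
x(O) = O**2 - O
C = -8911/11183 (C = -35644*1/(212*(-1 + 212)) = -35644/(212*211) = -35644/44732 = -35644*1/44732 = -8911/11183 ≈ -0.79683)
31820 - C = 31820 - 1*(-8911/11183) = 31820 + 8911/11183 = 355851971/11183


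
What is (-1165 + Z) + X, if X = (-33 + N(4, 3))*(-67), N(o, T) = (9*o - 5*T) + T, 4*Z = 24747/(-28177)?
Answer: -63366643/112708 ≈ -562.22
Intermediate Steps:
Z = -24747/112708 (Z = (24747/(-28177))/4 = (24747*(-1/28177))/4 = (¼)*(-24747/28177) = -24747/112708 ≈ -0.21957)
N(o, T) = -4*T + 9*o (N(o, T) = (-5*T + 9*o) + T = -4*T + 9*o)
X = 603 (X = (-33 + (-4*3 + 9*4))*(-67) = (-33 + (-12 + 36))*(-67) = (-33 + 24)*(-67) = -9*(-67) = 603)
(-1165 + Z) + X = (-1165 - 24747/112708) + 603 = -131329567/112708 + 603 = -63366643/112708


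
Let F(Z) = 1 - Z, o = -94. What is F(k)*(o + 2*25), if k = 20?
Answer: 836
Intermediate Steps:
F(k)*(o + 2*25) = (1 - 1*20)*(-94 + 2*25) = (1 - 20)*(-94 + 50) = -19*(-44) = 836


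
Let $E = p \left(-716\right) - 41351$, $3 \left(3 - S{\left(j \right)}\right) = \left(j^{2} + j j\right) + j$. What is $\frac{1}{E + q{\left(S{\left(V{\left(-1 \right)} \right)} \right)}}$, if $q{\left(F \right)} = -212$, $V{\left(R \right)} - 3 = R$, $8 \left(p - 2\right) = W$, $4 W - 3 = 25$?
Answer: $- \frac{2}{87243} \approx -2.2924 \cdot 10^{-5}$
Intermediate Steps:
$W = 7$ ($W = \frac{3}{4} + \frac{1}{4} \cdot 25 = \frac{3}{4} + \frac{25}{4} = 7$)
$p = \frac{23}{8}$ ($p = 2 + \frac{1}{8} \cdot 7 = 2 + \frac{7}{8} = \frac{23}{8} \approx 2.875$)
$V{\left(R \right)} = 3 + R$
$S{\left(j \right)} = 3 - \frac{2 j^{2}}{3} - \frac{j}{3}$ ($S{\left(j \right)} = 3 - \frac{\left(j^{2} + j j\right) + j}{3} = 3 - \frac{\left(j^{2} + j^{2}\right) + j}{3} = 3 - \frac{2 j^{2} + j}{3} = 3 - \frac{j + 2 j^{2}}{3} = 3 - \left(\frac{j}{3} + \frac{2 j^{2}}{3}\right) = 3 - \frac{2 j^{2}}{3} - \frac{j}{3}$)
$E = - \frac{86819}{2}$ ($E = \frac{23}{8} \left(-716\right) - 41351 = - \frac{4117}{2} - 41351 = - \frac{86819}{2} \approx -43410.0$)
$\frac{1}{E + q{\left(S{\left(V{\left(-1 \right)} \right)} \right)}} = \frac{1}{- \frac{86819}{2} - 212} = \frac{1}{- \frac{87243}{2}} = - \frac{2}{87243}$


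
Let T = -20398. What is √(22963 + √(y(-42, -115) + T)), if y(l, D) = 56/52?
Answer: √(3880747 + 26*I*√861770)/13 ≈ 151.54 + 0.47123*I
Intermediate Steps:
y(l, D) = 14/13 (y(l, D) = 56*(1/52) = 14/13)
√(22963 + √(y(-42, -115) + T)) = √(22963 + √(14/13 - 20398)) = √(22963 + √(-265160/13)) = √(22963 + 2*I*√861770/13)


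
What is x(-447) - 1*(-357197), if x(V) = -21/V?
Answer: 53222360/149 ≈ 3.5720e+5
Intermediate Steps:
x(-447) - 1*(-357197) = -21/(-447) - 1*(-357197) = -21*(-1/447) + 357197 = 7/149 + 357197 = 53222360/149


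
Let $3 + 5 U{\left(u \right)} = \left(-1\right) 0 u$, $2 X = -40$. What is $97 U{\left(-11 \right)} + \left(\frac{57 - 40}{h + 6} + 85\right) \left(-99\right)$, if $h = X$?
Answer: $- \frac{584709}{70} \approx -8353.0$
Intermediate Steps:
$X = -20$ ($X = \frac{1}{2} \left(-40\right) = -20$)
$h = -20$
$U{\left(u \right)} = - \frac{3}{5}$ ($U{\left(u \right)} = - \frac{3}{5} + \frac{\left(-1\right) 0 u}{5} = - \frac{3}{5} + \frac{0 u}{5} = - \frac{3}{5} + \frac{1}{5} \cdot 0 = - \frac{3}{5} + 0 = - \frac{3}{5}$)
$97 U{\left(-11 \right)} + \left(\frac{57 - 40}{h + 6} + 85\right) \left(-99\right) = 97 \left(- \frac{3}{5}\right) + \left(\frac{57 - 40}{-20 + 6} + 85\right) \left(-99\right) = - \frac{291}{5} + \left(\frac{17}{-14} + 85\right) \left(-99\right) = - \frac{291}{5} + \left(17 \left(- \frac{1}{14}\right) + 85\right) \left(-99\right) = - \frac{291}{5} + \left(- \frac{17}{14} + 85\right) \left(-99\right) = - \frac{291}{5} + \frac{1173}{14} \left(-99\right) = - \frac{291}{5} - \frac{116127}{14} = - \frac{584709}{70}$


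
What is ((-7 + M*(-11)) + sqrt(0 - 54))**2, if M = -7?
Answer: 4846 + 420*I*sqrt(6) ≈ 4846.0 + 1028.8*I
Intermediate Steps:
((-7 + M*(-11)) + sqrt(0 - 54))**2 = ((-7 - 7*(-11)) + sqrt(0 - 54))**2 = ((-7 + 77) + sqrt(-54))**2 = (70 + 3*I*sqrt(6))**2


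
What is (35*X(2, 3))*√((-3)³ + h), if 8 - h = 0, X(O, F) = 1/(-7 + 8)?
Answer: 35*I*√19 ≈ 152.56*I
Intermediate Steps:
X(O, F) = 1 (X(O, F) = 1/1 = 1)
h = 8 (h = 8 - 1*0 = 8 + 0 = 8)
(35*X(2, 3))*√((-3)³ + h) = (35*1)*√((-3)³ + 8) = 35*√(-27 + 8) = 35*√(-19) = 35*(I*√19) = 35*I*√19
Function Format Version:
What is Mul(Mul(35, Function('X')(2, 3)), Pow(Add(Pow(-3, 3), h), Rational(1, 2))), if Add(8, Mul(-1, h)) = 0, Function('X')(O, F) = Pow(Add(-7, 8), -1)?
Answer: Mul(35, I, Pow(19, Rational(1, 2))) ≈ Mul(152.56, I)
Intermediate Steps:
Function('X')(O, F) = 1 (Function('X')(O, F) = Pow(1, -1) = 1)
h = 8 (h = Add(8, Mul(-1, 0)) = Add(8, 0) = 8)
Mul(Mul(35, Function('X')(2, 3)), Pow(Add(Pow(-3, 3), h), Rational(1, 2))) = Mul(Mul(35, 1), Pow(Add(Pow(-3, 3), 8), Rational(1, 2))) = Mul(35, Pow(Add(-27, 8), Rational(1, 2))) = Mul(35, Pow(-19, Rational(1, 2))) = Mul(35, Mul(I, Pow(19, Rational(1, 2)))) = Mul(35, I, Pow(19, Rational(1, 2)))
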